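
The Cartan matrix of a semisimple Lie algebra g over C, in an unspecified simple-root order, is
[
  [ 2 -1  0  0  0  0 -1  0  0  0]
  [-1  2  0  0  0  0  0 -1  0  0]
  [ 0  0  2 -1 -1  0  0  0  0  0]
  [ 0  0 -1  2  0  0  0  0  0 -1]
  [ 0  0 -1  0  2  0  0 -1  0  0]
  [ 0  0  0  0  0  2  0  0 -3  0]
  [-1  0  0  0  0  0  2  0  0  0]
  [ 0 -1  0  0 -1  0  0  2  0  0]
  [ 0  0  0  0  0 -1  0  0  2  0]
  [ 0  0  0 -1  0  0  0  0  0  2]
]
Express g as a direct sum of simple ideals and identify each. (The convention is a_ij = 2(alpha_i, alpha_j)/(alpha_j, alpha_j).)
A_8 (sl(9)) + G_2

The diagram associated to this matrix has two connected components: the simple roots {alpha_1, alpha_2, alpha_3, alpha_4, alpha_5, alpha_7, alpha_8, alpha_10} form a chain of 8 nodes with single edges (A_8), and {alpha_6, alpha_9} form two nodes joined by a triple edge (G_2). A semisimple Lie algebra decomposes uniquely as the direct sum of simple ideals, one per connected component of its Dynkin diagram, so g ≅ A_8 ⊕ G_2 (dimension 80 + 14 = 94).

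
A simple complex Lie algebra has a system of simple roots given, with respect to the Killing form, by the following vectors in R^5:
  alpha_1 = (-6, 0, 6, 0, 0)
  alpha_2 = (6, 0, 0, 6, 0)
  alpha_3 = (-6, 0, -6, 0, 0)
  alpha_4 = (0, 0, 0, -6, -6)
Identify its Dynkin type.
Compute the Cartan integers a_ij = 2(alpha_i, alpha_j)/(alpha_j, alpha_j); the resulting 4x4 Cartan matrix is
[[2, -1, 0, 0], [-1, 2, -1, -1], [0, -1, 2, 0], [0, -1, 0, 2]].
All simple roots have the same length, so the diagram is simply laced. The associated Dynkin diagram is a chain of 2 nodes with a fork of two nodes at one end (D_4), so the type is D_4 (the algebra so(8)).

D_4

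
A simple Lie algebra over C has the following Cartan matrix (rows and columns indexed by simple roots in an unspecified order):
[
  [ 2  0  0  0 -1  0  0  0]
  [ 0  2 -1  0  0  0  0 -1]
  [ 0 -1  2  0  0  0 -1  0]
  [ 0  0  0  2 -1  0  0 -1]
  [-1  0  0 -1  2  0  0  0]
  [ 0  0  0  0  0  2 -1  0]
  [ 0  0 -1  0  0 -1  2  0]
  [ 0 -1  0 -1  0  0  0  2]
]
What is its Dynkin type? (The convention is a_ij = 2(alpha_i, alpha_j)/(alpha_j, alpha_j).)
The matrix has rank 8 with 2's on the diagonal. Reading the off-diagonal entries as Dynkin edges (a single edge where a_ij = a_ji = -1; a double or triple edge where a_ij * a_ji = 2 or 3), the diagram is a chain of 8 nodes with single edges (A_8). One simple-root ordering that puts it in standard form is (alpha_6, alpha_7, alpha_3, alpha_2, alpha_8, alpha_4, alpha_5, alpha_1). So the algebra is type A_8, i.e. sl(9).

type A_8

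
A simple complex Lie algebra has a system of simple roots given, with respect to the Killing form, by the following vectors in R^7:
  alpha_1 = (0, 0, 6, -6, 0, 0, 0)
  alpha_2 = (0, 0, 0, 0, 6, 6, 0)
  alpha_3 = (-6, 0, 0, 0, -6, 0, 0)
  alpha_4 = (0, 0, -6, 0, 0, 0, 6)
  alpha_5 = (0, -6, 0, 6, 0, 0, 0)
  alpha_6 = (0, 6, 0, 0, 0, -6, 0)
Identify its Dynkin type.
Compute the Cartan integers a_ij = 2(alpha_i, alpha_j)/(alpha_j, alpha_j); the resulting 6x6 Cartan matrix is
[[2, 0, 0, -1, -1, 0], [0, 2, -1, 0, 0, -1], [0, -1, 2, 0, 0, 0], [-1, 0, 0, 2, 0, 0], [-1, 0, 0, 0, 2, -1], [0, -1, 0, 0, -1, 2]].
All simple roots have the same length, so the diagram is simply laced. The associated Dynkin diagram is a chain of 6 nodes with single edges (A_6), so the type is A_6 (the algebra sl(7)).

A_6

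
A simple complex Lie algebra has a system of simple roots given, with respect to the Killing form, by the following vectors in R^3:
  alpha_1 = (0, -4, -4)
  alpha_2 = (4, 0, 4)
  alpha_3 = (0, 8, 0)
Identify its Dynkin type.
type C_3

Compute the Cartan integers a_ij = 2(alpha_i, alpha_j)/(alpha_j, alpha_j); the resulting 3x3 Cartan matrix is
[[2, -1, -1], [-1, 2, 0], [-2, 0, 2]].
The roots have two lengths (squared-length ratio 2:1); the short ones are alpha_{1,2}. The associated Dynkin diagram is a chain of 3 nodes with a double edge at one end; the terminal node there is the unique long simple root (C_3), so the type is C_3 (the algebra sp(6)).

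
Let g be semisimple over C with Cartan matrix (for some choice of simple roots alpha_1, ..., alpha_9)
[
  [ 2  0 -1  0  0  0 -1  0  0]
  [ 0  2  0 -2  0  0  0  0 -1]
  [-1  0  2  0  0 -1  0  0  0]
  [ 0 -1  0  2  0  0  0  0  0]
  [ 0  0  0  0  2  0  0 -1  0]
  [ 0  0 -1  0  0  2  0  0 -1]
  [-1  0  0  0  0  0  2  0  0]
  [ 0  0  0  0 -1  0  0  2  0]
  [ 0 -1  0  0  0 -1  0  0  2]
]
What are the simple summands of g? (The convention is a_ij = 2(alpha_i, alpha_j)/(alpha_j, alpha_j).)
The diagram associated to this matrix has two connected components: the simple roots {alpha_5, alpha_8} form a chain of 2 nodes with single edges (A_2), and {alpha_1, alpha_2, alpha_3, alpha_4, alpha_6, alpha_7, alpha_9} form a chain of 7 nodes with a double edge at one end; the terminal node there is the unique short simple root (B_7). A semisimple Lie algebra decomposes uniquely as the direct sum of simple ideals, one per connected component of its Dynkin diagram, so g ≅ A_2 ⊕ B_7 (dimension 8 + 105 = 113).

A_2 + B_7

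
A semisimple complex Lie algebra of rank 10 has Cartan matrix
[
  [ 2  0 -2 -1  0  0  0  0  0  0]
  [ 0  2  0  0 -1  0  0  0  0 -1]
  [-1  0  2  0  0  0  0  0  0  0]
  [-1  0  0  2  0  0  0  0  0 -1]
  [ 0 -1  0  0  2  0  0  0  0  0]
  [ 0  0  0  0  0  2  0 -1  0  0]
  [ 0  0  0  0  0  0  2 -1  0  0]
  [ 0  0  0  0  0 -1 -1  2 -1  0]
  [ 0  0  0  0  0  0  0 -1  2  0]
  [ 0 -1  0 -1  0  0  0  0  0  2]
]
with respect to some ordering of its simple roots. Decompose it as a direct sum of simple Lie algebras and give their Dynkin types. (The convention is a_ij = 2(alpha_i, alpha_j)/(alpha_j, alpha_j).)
type B_6 + type D_4

The diagram associated to this matrix has two connected components: the simple roots {alpha_1, alpha_2, alpha_3, alpha_4, alpha_5, alpha_10} form a chain of 6 nodes with a double edge at one end; the terminal node there is the unique short simple root (B_6), and {alpha_6, alpha_7, alpha_8, alpha_9} form a chain of 2 nodes with a fork of two nodes at one end (D_4). A semisimple Lie algebra decomposes uniquely as the direct sum of simple ideals, one per connected component of its Dynkin diagram, so g ≅ B_6 ⊕ D_4 (dimension 78 + 28 = 106).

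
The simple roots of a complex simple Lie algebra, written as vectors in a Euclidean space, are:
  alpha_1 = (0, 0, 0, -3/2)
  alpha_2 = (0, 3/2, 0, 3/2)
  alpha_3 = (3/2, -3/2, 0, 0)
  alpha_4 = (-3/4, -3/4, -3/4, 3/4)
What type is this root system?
Compute the Cartan integers a_ij = 2(alpha_i, alpha_j)/(alpha_j, alpha_j); the resulting 4x4 Cartan matrix is
[[2, -1, 0, -1], [-2, 2, -1, 0], [0, -1, 2, 0], [-1, 0, 0, 2]].
The roots have two lengths (squared-length ratio 2:1); the short ones are alpha_{1,4}. The associated Dynkin diagram is a chain of 4 nodes with a double edge between the middle two (F_4), so the type is F_4.

F_4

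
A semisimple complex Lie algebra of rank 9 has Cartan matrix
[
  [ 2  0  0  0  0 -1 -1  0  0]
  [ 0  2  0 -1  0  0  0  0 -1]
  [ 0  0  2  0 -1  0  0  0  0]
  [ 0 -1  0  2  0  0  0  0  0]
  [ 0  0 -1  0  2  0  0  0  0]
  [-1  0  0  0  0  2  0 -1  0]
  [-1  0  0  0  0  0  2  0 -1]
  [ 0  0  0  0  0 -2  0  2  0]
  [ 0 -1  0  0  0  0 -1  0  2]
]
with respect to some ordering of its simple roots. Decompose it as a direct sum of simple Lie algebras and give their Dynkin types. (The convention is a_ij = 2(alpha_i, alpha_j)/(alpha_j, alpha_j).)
The diagram associated to this matrix has two connected components: the simple roots {alpha_3, alpha_5} form a chain of 2 nodes with single edges (A_2), and {alpha_1, alpha_2, alpha_4, alpha_6, alpha_7, alpha_8, alpha_9} form a chain of 7 nodes with a double edge at one end; the terminal node there is the unique long simple root (C_7). A semisimple Lie algebra decomposes uniquely as the direct sum of simple ideals, one per connected component of its Dynkin diagram, so g ≅ A_2 ⊕ C_7 (dimension 8 + 105 = 113).

A2 ⊕ C7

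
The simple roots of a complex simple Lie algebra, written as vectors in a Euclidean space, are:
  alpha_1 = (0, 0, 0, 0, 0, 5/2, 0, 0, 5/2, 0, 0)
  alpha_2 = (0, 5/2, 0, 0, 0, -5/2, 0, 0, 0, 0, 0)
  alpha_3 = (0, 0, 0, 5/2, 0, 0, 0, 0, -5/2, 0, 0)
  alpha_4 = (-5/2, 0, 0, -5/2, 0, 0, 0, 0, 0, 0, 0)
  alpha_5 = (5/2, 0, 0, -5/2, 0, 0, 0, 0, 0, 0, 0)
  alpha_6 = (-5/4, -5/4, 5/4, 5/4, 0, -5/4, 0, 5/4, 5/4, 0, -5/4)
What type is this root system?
Compute the Cartan integers a_ij = 2(alpha_i, alpha_j)/(alpha_j, alpha_j); the resulting 6x6 Cartan matrix is
[[2, -1, -1, 0, 0, 0], [-1, 2, 0, 0, 0, 0], [-1, 0, 2, -1, -1, 0], [0, 0, -1, 2, 0, 0], [0, 0, -1, 0, 2, -1], [0, 0, 0, 0, -1, 2]].
All simple roots have the same length, so the diagram is simply laced. The associated Dynkin diagram is a chain of 5 nodes with one extra node attached to the third node from one end (E_6), so the type is E_6.

E_6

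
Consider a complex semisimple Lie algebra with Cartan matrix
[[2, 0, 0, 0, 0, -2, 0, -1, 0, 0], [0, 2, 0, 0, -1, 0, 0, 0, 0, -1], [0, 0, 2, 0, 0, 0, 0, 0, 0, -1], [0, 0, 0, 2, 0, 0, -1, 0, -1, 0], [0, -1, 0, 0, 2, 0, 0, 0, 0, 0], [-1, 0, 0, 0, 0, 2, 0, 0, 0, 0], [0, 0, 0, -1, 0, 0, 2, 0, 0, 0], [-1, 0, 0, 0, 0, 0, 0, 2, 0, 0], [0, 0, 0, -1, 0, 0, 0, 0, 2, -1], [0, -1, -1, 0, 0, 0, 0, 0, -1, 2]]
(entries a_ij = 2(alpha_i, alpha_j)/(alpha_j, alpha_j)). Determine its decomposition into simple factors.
B3 ⊕ E7

The diagram associated to this matrix has two connected components: the simple roots {alpha_1, alpha_6, alpha_8} form a chain of 3 nodes with a double edge at one end; the terminal node there is the unique short simple root (B_3), and {alpha_2, alpha_3, alpha_4, alpha_5, alpha_7, alpha_9, alpha_10} form a chain of 6 nodes with one extra node attached to the third node from one end (E_7). A semisimple Lie algebra decomposes uniquely as the direct sum of simple ideals, one per connected component of its Dynkin diagram, so g ≅ B_3 ⊕ E_7 (dimension 21 + 133 = 154).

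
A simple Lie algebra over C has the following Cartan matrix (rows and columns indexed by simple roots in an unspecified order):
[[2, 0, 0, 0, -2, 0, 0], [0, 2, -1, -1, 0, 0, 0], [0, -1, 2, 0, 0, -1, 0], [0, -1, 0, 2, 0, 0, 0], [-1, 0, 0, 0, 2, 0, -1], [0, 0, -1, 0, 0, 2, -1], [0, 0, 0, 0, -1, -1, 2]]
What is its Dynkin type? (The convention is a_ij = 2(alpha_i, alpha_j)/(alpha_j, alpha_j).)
The matrix has rank 7 with 2's on the diagonal. Reading the off-diagonal entries as Dynkin edges (a single edge where a_ij = a_ji = -1; a double or triple edge where a_ij * a_ji = 2 or 3), the diagram is a chain of 7 nodes with a double edge at one end; the terminal node there is the unique long simple root (C_7). One simple-root ordering that puts it in standard form is (alpha_4, alpha_2, alpha_3, alpha_6, alpha_7, alpha_5, alpha_1). So the algebra is type C_7, i.e. sp(14).

C7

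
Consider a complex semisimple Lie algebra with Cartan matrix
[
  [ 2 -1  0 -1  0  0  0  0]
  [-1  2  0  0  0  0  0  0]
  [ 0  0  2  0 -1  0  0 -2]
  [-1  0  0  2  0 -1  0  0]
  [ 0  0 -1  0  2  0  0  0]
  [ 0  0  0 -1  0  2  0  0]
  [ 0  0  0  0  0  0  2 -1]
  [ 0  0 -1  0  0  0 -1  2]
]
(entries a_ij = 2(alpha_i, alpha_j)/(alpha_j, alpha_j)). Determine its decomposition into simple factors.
A4 + F4

The diagram associated to this matrix has two connected components: the simple roots {alpha_1, alpha_2, alpha_4, alpha_6} form a chain of 4 nodes with single edges (A_4), and {alpha_3, alpha_5, alpha_7, alpha_8} form a chain of 4 nodes with a double edge between the middle two (F_4). A semisimple Lie algebra decomposes uniquely as the direct sum of simple ideals, one per connected component of its Dynkin diagram, so g ≅ A_4 ⊕ F_4 (dimension 24 + 52 = 76).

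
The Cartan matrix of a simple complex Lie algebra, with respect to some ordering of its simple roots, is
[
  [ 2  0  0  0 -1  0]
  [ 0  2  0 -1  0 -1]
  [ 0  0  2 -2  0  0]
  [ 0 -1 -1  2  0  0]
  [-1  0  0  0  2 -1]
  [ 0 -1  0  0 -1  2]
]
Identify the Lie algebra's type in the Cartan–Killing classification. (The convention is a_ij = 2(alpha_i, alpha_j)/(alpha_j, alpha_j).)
The matrix has rank 6 with 2's on the diagonal. Reading the off-diagonal entries as Dynkin edges (a single edge where a_ij = a_ji = -1; a double or triple edge where a_ij * a_ji = 2 or 3), the diagram is a chain of 6 nodes with a double edge at one end; the terminal node there is the unique long simple root (C_6). One simple-root ordering that puts it in standard form is (alpha_1, alpha_5, alpha_6, alpha_2, alpha_4, alpha_3). So the algebra is type C_6, i.e. sp(12).

type C_6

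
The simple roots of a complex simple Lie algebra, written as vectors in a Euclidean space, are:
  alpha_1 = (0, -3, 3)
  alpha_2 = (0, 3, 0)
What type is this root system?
Compute the Cartan integers a_ij = 2(alpha_i, alpha_j)/(alpha_j, alpha_j); the resulting 2x2 Cartan matrix is
[[2, -2], [-1, 2]].
The roots have two lengths (squared-length ratio 2:1); the short ones are alpha_{2}. The associated Dynkin diagram is a chain of 2 nodes with a double edge at one end; the terminal node there is the unique short simple root (B_2), so the type is B_2 (the algebra so(5)).

B_2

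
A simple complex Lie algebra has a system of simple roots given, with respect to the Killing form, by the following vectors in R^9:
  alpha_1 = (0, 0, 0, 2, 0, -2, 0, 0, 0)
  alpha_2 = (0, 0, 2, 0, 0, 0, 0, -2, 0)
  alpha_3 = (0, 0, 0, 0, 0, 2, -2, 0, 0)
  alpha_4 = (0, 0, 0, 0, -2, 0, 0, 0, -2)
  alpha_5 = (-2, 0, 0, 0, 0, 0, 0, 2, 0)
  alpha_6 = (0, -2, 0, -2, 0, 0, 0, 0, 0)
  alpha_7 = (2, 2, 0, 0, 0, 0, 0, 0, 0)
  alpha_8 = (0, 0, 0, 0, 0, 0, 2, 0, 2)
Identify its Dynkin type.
A_8

Compute the Cartan integers a_ij = 2(alpha_i, alpha_j)/(alpha_j, alpha_j); the resulting 8x8 Cartan matrix is
[[2, 0, -1, 0, 0, -1, 0, 0], [0, 2, 0, 0, -1, 0, 0, 0], [-1, 0, 2, 0, 0, 0, 0, -1], [0, 0, 0, 2, 0, 0, 0, -1], [0, -1, 0, 0, 2, 0, -1, 0], [-1, 0, 0, 0, 0, 2, -1, 0], [0, 0, 0, 0, -1, -1, 2, 0], [0, 0, -1, -1, 0, 0, 0, 2]].
All simple roots have the same length, so the diagram is simply laced. The associated Dynkin diagram is a chain of 8 nodes with single edges (A_8), so the type is A_8 (the algebra sl(9)).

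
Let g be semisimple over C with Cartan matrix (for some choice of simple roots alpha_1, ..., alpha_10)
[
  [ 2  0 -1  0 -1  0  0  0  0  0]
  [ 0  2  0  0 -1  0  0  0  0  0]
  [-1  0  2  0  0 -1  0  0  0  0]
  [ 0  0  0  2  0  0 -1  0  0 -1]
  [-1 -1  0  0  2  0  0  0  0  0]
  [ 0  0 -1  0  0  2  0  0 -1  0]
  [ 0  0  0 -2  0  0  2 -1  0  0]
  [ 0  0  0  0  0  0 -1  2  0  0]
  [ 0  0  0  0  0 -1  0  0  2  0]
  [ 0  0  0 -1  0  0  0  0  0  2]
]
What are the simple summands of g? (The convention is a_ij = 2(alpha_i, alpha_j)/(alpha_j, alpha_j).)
A_6 (sl(7)) + F_4

The diagram associated to this matrix has two connected components: the simple roots {alpha_1, alpha_2, alpha_3, alpha_5, alpha_6, alpha_9} form a chain of 6 nodes with single edges (A_6), and {alpha_4, alpha_7, alpha_8, alpha_10} form a chain of 4 nodes with a double edge between the middle two (F_4). A semisimple Lie algebra decomposes uniquely as the direct sum of simple ideals, one per connected component of its Dynkin diagram, so g ≅ A_6 ⊕ F_4 (dimension 48 + 52 = 100).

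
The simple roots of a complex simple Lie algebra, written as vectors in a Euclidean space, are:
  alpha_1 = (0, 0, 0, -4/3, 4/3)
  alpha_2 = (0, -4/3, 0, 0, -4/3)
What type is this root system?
Compute the Cartan integers a_ij = 2(alpha_i, alpha_j)/(alpha_j, alpha_j); the resulting 2x2 Cartan matrix is
[[2, -1], [-1, 2]].
All simple roots have the same length, so the diagram is simply laced. The associated Dynkin diagram is a chain of 2 nodes with single edges (A_2), so the type is A_2 (the algebra sl(3)).

A_2 (sl(3))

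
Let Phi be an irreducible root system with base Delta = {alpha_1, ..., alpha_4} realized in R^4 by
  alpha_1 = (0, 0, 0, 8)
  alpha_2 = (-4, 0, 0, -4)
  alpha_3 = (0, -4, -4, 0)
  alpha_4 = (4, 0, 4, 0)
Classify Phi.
Compute the Cartan integers a_ij = 2(alpha_i, alpha_j)/(alpha_j, alpha_j); the resulting 4x4 Cartan matrix is
[[2, -2, 0, 0], [-1, 2, 0, -1], [0, 0, 2, -1], [0, -1, -1, 2]].
The roots have two lengths (squared-length ratio 2:1); the short ones are alpha_{2,3,4}. The associated Dynkin diagram is a chain of 4 nodes with a double edge at one end; the terminal node there is the unique long simple root (C_4), so the type is C_4 (the algebra sp(8)).

C_4 (sp(8))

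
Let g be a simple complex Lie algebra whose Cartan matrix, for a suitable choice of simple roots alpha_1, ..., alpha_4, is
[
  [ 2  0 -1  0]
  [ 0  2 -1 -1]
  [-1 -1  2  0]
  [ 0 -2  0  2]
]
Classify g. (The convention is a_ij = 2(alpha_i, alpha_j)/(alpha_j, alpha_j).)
C_4 (sp(8))

The matrix has rank 4 with 2's on the diagonal. Reading the off-diagonal entries as Dynkin edges (a single edge where a_ij = a_ji = -1; a double or triple edge where a_ij * a_ji = 2 or 3), the diagram is a chain of 4 nodes with a double edge at one end; the terminal node there is the unique long simple root (C_4). One simple-root ordering that puts it in standard form is (alpha_1, alpha_3, alpha_2, alpha_4). So the algebra is type C_4, i.e. sp(8).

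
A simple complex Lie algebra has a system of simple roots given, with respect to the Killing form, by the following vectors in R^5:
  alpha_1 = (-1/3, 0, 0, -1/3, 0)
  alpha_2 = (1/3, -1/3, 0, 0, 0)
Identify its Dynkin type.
Compute the Cartan integers a_ij = 2(alpha_i, alpha_j)/(alpha_j, alpha_j); the resulting 2x2 Cartan matrix is
[[2, -1], [-1, 2]].
All simple roots have the same length, so the diagram is simply laced. The associated Dynkin diagram is a chain of 2 nodes with single edges (A_2), so the type is A_2 (the algebra sl(3)).

A_2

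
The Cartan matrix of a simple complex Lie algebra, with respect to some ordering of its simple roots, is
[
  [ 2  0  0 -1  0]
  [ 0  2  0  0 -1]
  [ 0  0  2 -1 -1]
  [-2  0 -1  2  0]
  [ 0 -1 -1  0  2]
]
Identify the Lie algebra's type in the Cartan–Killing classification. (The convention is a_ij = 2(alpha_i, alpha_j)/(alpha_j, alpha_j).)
The matrix has rank 5 with 2's on the diagonal. Reading the off-diagonal entries as Dynkin edges (a single edge where a_ij = a_ji = -1; a double or triple edge where a_ij * a_ji = 2 or 3), the diagram is a chain of 5 nodes with a double edge at one end; the terminal node there is the unique short simple root (B_5). One simple-root ordering that puts it in standard form is (alpha_2, alpha_5, alpha_3, alpha_4, alpha_1). So the algebra is type B_5, i.e. so(11).

B_5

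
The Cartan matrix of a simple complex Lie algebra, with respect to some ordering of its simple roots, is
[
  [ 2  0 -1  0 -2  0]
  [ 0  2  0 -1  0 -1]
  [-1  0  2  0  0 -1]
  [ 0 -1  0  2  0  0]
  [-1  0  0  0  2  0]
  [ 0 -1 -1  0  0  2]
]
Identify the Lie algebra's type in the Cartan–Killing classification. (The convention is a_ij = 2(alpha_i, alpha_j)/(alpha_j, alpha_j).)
B_6 (so(13))

The matrix has rank 6 with 2's on the diagonal. Reading the off-diagonal entries as Dynkin edges (a single edge where a_ij = a_ji = -1; a double or triple edge where a_ij * a_ji = 2 or 3), the diagram is a chain of 6 nodes with a double edge at one end; the terminal node there is the unique short simple root (B_6). One simple-root ordering that puts it in standard form is (alpha_4, alpha_2, alpha_6, alpha_3, alpha_1, alpha_5). So the algebra is type B_6, i.e. so(13).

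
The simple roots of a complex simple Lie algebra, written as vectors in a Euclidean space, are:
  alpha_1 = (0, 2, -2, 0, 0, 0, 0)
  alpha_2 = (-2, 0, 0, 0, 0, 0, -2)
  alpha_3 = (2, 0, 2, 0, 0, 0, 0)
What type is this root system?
type A_3

Compute the Cartan integers a_ij = 2(alpha_i, alpha_j)/(alpha_j, alpha_j); the resulting 3x3 Cartan matrix is
[[2, 0, -1], [0, 2, -1], [-1, -1, 2]].
All simple roots have the same length, so the diagram is simply laced. The associated Dynkin diagram is a chain of 3 nodes with single edges (A_3), so the type is A_3 (the algebra sl(4)).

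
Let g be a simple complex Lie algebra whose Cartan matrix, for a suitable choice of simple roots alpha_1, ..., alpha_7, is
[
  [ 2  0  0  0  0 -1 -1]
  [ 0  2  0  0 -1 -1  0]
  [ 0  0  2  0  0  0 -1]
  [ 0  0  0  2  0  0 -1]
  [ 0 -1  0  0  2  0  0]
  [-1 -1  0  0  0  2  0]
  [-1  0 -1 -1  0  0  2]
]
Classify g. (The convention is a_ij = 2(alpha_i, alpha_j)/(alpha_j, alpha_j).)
The matrix has rank 7 with 2's on the diagonal. Reading the off-diagonal entries as Dynkin edges (a single edge where a_ij = a_ji = -1; a double or triple edge where a_ij * a_ji = 2 or 3), the diagram is a chain of 5 nodes with a fork of two nodes at one end (D_7). One simple-root ordering that puts it in standard form is (alpha_5, alpha_2, alpha_6, alpha_1, alpha_7, alpha_4, alpha_3). So the algebra is type D_7, i.e. so(14).

D_7 (so(14))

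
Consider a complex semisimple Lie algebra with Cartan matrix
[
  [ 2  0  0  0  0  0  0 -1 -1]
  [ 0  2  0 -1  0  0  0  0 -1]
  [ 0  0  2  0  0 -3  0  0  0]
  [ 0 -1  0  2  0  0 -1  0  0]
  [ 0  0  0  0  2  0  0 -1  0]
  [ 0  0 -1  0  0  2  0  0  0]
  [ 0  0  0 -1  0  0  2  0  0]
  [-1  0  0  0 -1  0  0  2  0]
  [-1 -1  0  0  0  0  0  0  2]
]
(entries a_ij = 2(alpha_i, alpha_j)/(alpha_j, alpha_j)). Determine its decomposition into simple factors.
A_7 (sl(8)) + G_2

The diagram associated to this matrix has two connected components: the simple roots {alpha_1, alpha_2, alpha_4, alpha_5, alpha_7, alpha_8, alpha_9} form a chain of 7 nodes with single edges (A_7), and {alpha_3, alpha_6} form two nodes joined by a triple edge (G_2). A semisimple Lie algebra decomposes uniquely as the direct sum of simple ideals, one per connected component of its Dynkin diagram, so g ≅ A_7 ⊕ G_2 (dimension 63 + 14 = 77).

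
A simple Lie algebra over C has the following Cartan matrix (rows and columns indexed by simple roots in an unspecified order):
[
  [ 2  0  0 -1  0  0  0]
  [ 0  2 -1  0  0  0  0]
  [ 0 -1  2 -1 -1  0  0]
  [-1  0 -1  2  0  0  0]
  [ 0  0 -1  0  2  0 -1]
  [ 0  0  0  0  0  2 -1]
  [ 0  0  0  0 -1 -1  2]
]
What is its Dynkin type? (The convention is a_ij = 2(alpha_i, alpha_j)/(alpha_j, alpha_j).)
E7

The matrix has rank 7 with 2's on the diagonal. Reading the off-diagonal entries as Dynkin edges (a single edge where a_ij = a_ji = -1; a double or triple edge where a_ij * a_ji = 2 or 3), the diagram is a chain of 6 nodes with one extra node attached to the third node from one end (E_7). One simple-root ordering that puts it in standard form is (alpha_1, alpha_2, alpha_4, alpha_3, alpha_5, alpha_7, alpha_6). So the algebra is type E_7.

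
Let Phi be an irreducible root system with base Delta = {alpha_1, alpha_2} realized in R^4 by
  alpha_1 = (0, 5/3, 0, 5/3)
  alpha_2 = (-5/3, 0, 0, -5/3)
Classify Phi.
A_2

Compute the Cartan integers a_ij = 2(alpha_i, alpha_j)/(alpha_j, alpha_j); the resulting 2x2 Cartan matrix is
[[2, -1], [-1, 2]].
All simple roots have the same length, so the diagram is simply laced. The associated Dynkin diagram is a chain of 2 nodes with single edges (A_2), so the type is A_2 (the algebra sl(3)).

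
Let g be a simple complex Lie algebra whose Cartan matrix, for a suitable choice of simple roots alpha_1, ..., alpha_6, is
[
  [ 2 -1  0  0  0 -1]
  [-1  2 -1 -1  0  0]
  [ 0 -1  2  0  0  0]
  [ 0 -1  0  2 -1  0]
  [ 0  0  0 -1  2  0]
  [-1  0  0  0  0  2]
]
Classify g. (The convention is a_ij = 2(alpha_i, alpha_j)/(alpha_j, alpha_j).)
The matrix has rank 6 with 2's on the diagonal. Reading the off-diagonal entries as Dynkin edges (a single edge where a_ij = a_ji = -1; a double or triple edge where a_ij * a_ji = 2 or 3), the diagram is a chain of 5 nodes with one extra node attached to the third node from one end (E_6). One simple-root ordering that puts it in standard form is (alpha_6, alpha_3, alpha_1, alpha_2, alpha_4, alpha_5). So the algebra is type E_6.

type E_6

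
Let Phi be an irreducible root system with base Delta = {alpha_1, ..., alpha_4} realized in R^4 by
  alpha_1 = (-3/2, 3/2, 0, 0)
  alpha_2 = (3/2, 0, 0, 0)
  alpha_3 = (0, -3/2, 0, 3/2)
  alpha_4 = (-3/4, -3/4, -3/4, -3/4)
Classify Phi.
Compute the Cartan integers a_ij = 2(alpha_i, alpha_j)/(alpha_j, alpha_j); the resulting 4x4 Cartan matrix is
[[2, -2, -1, 0], [-1, 2, 0, -1], [-1, 0, 2, 0], [0, -1, 0, 2]].
The roots have two lengths (squared-length ratio 2:1); the short ones are alpha_{2,4}. The associated Dynkin diagram is a chain of 4 nodes with a double edge between the middle two (F_4), so the type is F_4.

F4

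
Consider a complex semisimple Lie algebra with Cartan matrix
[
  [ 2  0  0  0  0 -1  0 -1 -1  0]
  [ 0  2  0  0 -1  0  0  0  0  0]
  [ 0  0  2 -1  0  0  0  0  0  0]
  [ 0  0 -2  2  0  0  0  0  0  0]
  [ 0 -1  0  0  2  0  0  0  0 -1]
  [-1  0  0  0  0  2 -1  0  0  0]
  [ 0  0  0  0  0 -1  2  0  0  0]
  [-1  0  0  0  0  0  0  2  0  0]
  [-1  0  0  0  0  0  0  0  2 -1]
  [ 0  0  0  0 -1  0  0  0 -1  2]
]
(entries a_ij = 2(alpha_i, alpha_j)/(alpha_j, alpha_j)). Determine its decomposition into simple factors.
The diagram associated to this matrix has two connected components: the simple roots {alpha_3, alpha_4} form a chain of 2 nodes with a double edge at one end; the terminal node there is the unique short simple root (B_2), and {alpha_1, alpha_2, alpha_5, alpha_6, alpha_7, alpha_8, alpha_9, alpha_10} form a chain of 7 nodes with one extra node attached to the third node from one end (E_8). A semisimple Lie algebra decomposes uniquely as the direct sum of simple ideals, one per connected component of its Dynkin diagram, so g ≅ B_2 ⊕ E_8 (dimension 10 + 248 = 258).

B_2 ⊕ E_8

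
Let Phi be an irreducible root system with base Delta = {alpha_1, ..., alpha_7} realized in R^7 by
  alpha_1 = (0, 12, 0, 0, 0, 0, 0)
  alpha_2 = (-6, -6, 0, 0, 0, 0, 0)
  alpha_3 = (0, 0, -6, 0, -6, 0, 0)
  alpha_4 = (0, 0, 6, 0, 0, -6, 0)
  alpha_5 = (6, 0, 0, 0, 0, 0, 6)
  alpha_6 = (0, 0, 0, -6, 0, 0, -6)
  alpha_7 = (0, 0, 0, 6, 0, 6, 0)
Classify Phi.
Compute the Cartan integers a_ij = 2(alpha_i, alpha_j)/(alpha_j, alpha_j); the resulting 7x7 Cartan matrix is
[[2, -2, 0, 0, 0, 0, 0], [-1, 2, 0, 0, -1, 0, 0], [0, 0, 2, -1, 0, 0, 0], [0, 0, -1, 2, 0, 0, -1], [0, -1, 0, 0, 2, -1, 0], [0, 0, 0, 0, -1, 2, -1], [0, 0, 0, -1, 0, -1, 2]].
The roots have two lengths (squared-length ratio 2:1); the short ones are alpha_{2,3,4,5,6,7}. The associated Dynkin diagram is a chain of 7 nodes with a double edge at one end; the terminal node there is the unique long simple root (C_7), so the type is C_7 (the algebra sp(14)).

C_7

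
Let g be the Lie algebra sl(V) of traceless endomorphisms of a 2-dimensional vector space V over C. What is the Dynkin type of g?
This is sl(2), which has dimension 2^2 - 1 = 3 and rank 2 - 1 = 1 (a Cartan subalgebra is the diagonal traceless matrices). In the classification of classical Lie algebras, the special linear algebra sl(n+1) has type A_n; here n = 1, so the Dynkin diagram is a chain of 1 nodes with single edges (A_1). Hence the type is A_1.

A1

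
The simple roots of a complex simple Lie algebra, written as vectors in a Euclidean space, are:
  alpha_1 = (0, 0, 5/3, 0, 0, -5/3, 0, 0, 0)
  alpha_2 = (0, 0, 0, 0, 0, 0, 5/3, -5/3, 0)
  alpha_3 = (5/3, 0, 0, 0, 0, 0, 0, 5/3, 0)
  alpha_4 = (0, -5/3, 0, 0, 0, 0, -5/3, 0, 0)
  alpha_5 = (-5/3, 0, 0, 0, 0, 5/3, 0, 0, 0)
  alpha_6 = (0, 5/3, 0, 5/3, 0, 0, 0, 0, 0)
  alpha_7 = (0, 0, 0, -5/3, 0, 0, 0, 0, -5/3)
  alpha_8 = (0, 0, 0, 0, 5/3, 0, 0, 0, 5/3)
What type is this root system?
A_8 (sl(9))

Compute the Cartan integers a_ij = 2(alpha_i, alpha_j)/(alpha_j, alpha_j); the resulting 8x8 Cartan matrix is
[[2, 0, 0, 0, -1, 0, 0, 0], [0, 2, -1, -1, 0, 0, 0, 0], [0, -1, 2, 0, -1, 0, 0, 0], [0, -1, 0, 2, 0, -1, 0, 0], [-1, 0, -1, 0, 2, 0, 0, 0], [0, 0, 0, -1, 0, 2, -1, 0], [0, 0, 0, 0, 0, -1, 2, -1], [0, 0, 0, 0, 0, 0, -1, 2]].
All simple roots have the same length, so the diagram is simply laced. The associated Dynkin diagram is a chain of 8 nodes with single edges (A_8), so the type is A_8 (the algebra sl(9)).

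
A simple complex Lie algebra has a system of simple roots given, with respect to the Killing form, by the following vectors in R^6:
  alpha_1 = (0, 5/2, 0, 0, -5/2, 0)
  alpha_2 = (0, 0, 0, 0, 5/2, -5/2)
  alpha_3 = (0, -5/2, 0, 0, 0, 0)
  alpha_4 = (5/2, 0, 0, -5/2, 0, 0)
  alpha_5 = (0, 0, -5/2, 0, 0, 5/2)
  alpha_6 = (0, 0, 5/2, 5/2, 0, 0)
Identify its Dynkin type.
B_6 (so(13))

Compute the Cartan integers a_ij = 2(alpha_i, alpha_j)/(alpha_j, alpha_j); the resulting 6x6 Cartan matrix is
[[2, -1, -2, 0, 0, 0], [-1, 2, 0, 0, -1, 0], [-1, 0, 2, 0, 0, 0], [0, 0, 0, 2, 0, -1], [0, -1, 0, 0, 2, -1], [0, 0, 0, -1, -1, 2]].
The roots have two lengths (squared-length ratio 2:1); the short ones are alpha_{3}. The associated Dynkin diagram is a chain of 6 nodes with a double edge at one end; the terminal node there is the unique short simple root (B_6), so the type is B_6 (the algebra so(13)).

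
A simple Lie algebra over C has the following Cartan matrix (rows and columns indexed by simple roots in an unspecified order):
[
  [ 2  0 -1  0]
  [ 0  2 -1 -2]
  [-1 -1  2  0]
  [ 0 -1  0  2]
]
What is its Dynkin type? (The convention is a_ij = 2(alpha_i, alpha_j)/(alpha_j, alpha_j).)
type B_4

The matrix has rank 4 with 2's on the diagonal. Reading the off-diagonal entries as Dynkin edges (a single edge where a_ij = a_ji = -1; a double or triple edge where a_ij * a_ji = 2 or 3), the diagram is a chain of 4 nodes with a double edge at one end; the terminal node there is the unique short simple root (B_4). One simple-root ordering that puts it in standard form is (alpha_1, alpha_3, alpha_2, alpha_4). So the algebra is type B_4, i.e. so(9).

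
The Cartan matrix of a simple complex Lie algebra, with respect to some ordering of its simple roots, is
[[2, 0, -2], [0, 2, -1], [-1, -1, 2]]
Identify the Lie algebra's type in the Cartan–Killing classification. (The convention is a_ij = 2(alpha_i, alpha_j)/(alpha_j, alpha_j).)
type C_3

The matrix has rank 3 with 2's on the diagonal. Reading the off-diagonal entries as Dynkin edges (a single edge where a_ij = a_ji = -1; a double or triple edge where a_ij * a_ji = 2 or 3), the diagram is a chain of 3 nodes with a double edge at one end; the terminal node there is the unique long simple root (C_3). One simple-root ordering that puts it in standard form is (alpha_2, alpha_3, alpha_1). So the algebra is type C_3, i.e. sp(6).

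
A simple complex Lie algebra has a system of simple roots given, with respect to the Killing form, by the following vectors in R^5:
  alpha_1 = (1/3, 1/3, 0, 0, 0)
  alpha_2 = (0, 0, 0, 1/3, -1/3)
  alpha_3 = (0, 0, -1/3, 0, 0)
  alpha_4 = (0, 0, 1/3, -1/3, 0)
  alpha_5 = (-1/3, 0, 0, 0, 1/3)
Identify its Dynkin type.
Compute the Cartan integers a_ij = 2(alpha_i, alpha_j)/(alpha_j, alpha_j); the resulting 5x5 Cartan matrix is
[[2, 0, 0, 0, -1], [0, 2, 0, -1, -1], [0, 0, 2, -1, 0], [0, -1, -2, 2, 0], [-1, -1, 0, 0, 2]].
The roots have two lengths (squared-length ratio 2:1); the short ones are alpha_{3}. The associated Dynkin diagram is a chain of 5 nodes with a double edge at one end; the terminal node there is the unique short simple root (B_5), so the type is B_5 (the algebra so(11)).

B5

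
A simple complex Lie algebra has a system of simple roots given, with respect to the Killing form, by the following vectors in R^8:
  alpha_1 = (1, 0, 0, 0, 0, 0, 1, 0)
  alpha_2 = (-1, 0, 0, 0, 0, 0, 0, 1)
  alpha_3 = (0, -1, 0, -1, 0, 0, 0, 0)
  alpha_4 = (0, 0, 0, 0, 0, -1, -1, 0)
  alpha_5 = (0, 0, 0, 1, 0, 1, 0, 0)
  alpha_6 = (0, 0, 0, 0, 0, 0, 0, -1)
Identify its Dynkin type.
Compute the Cartan integers a_ij = 2(alpha_i, alpha_j)/(alpha_j, alpha_j); the resulting 6x6 Cartan matrix is
[[2, -1, 0, -1, 0, 0], [-1, 2, 0, 0, 0, -2], [0, 0, 2, 0, -1, 0], [-1, 0, 0, 2, -1, 0], [0, 0, -1, -1, 2, 0], [0, -1, 0, 0, 0, 2]].
The roots have two lengths (squared-length ratio 2:1); the short ones are alpha_{6}. The associated Dynkin diagram is a chain of 6 nodes with a double edge at one end; the terminal node there is the unique short simple root (B_6), so the type is B_6 (the algebra so(13)).

B_6 (so(13))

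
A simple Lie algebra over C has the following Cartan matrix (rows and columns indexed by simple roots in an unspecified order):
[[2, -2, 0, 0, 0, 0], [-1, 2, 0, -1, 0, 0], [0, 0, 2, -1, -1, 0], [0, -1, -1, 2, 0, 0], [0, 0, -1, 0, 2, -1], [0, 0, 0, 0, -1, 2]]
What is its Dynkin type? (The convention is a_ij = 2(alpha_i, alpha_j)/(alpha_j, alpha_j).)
type C_6

The matrix has rank 6 with 2's on the diagonal. Reading the off-diagonal entries as Dynkin edges (a single edge where a_ij = a_ji = -1; a double or triple edge where a_ij * a_ji = 2 or 3), the diagram is a chain of 6 nodes with a double edge at one end; the terminal node there is the unique long simple root (C_6). One simple-root ordering that puts it in standard form is (alpha_6, alpha_5, alpha_3, alpha_4, alpha_2, alpha_1). So the algebra is type C_6, i.e. sp(12).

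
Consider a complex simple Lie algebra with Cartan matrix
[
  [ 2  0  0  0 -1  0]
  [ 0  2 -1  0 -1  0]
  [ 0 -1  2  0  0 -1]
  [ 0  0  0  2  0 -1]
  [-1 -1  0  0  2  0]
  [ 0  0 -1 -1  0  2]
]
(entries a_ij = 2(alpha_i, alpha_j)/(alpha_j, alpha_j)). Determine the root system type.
type A_6

The matrix has rank 6 with 2's on the diagonal. Reading the off-diagonal entries as Dynkin edges (a single edge where a_ij = a_ji = -1; a double or triple edge where a_ij * a_ji = 2 or 3), the diagram is a chain of 6 nodes with single edges (A_6). One simple-root ordering that puts it in standard form is (alpha_4, alpha_6, alpha_3, alpha_2, alpha_5, alpha_1). So the algebra is type A_6, i.e. sl(7).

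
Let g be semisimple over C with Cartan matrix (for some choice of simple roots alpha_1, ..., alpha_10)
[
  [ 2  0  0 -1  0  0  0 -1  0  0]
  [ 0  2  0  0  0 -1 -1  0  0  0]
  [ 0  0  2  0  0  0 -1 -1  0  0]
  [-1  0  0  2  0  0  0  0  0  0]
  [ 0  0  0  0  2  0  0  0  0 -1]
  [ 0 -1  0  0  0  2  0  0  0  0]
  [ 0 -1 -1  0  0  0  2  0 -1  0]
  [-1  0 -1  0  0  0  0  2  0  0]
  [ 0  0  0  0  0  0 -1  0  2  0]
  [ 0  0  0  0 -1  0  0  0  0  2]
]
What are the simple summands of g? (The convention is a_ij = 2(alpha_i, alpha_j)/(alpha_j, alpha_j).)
The diagram associated to this matrix has two connected components: the simple roots {alpha_5, alpha_10} form a chain of 2 nodes with single edges (A_2), and {alpha_1, alpha_2, alpha_3, alpha_4, alpha_6, alpha_7, alpha_8, alpha_9} form a chain of 7 nodes with one extra node attached to the third node from one end (E_8). A semisimple Lie algebra decomposes uniquely as the direct sum of simple ideals, one per connected component of its Dynkin diagram, so g ≅ A_2 ⊕ E_8 (dimension 8 + 248 = 256).

A_2 (sl(3)) ⊕ E_8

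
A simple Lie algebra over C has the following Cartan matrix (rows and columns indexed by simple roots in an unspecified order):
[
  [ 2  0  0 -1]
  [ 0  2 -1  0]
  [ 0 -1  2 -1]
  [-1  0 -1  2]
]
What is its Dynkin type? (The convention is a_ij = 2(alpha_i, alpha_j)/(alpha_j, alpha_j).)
A4

The matrix has rank 4 with 2's on the diagonal. Reading the off-diagonal entries as Dynkin edges (a single edge where a_ij = a_ji = -1; a double or triple edge where a_ij * a_ji = 2 or 3), the diagram is a chain of 4 nodes with single edges (A_4). One simple-root ordering that puts it in standard form is (alpha_1, alpha_4, alpha_3, alpha_2). So the algebra is type A_4, i.e. sl(5).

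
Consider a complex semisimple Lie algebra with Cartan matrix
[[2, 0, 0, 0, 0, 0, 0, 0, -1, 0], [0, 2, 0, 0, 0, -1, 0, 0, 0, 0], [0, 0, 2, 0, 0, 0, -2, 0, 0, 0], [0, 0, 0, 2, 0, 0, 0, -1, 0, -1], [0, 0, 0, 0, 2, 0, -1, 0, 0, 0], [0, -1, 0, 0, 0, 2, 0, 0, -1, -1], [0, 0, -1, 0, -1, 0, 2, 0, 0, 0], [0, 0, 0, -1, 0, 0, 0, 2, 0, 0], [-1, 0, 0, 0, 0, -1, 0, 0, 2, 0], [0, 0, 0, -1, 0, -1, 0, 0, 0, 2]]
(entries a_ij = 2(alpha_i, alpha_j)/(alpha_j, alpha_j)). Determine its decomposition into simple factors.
The diagram associated to this matrix has two connected components: the simple roots {alpha_3, alpha_5, alpha_7} form a chain of 3 nodes with a double edge at one end; the terminal node there is the unique long simple root (C_3), and {alpha_1, alpha_2, alpha_4, alpha_6, alpha_8, alpha_9, alpha_10} form a chain of 6 nodes with one extra node attached to the third node from one end (E_7). A semisimple Lie algebra decomposes uniquely as the direct sum of simple ideals, one per connected component of its Dynkin diagram, so g ≅ C_3 ⊕ E_7 (dimension 21 + 133 = 154).

C_3 + E_7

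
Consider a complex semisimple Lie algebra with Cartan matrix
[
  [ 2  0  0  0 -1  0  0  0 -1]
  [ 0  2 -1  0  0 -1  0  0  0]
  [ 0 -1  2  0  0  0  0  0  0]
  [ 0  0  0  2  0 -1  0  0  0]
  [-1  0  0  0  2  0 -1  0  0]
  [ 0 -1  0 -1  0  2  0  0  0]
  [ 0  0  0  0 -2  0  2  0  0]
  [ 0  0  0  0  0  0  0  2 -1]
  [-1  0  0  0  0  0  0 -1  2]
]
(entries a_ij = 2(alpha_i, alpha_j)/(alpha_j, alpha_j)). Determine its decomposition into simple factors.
The diagram associated to this matrix has two connected components: the simple roots {alpha_2, alpha_3, alpha_4, alpha_6} form a chain of 4 nodes with single edges (A_4), and {alpha_1, alpha_5, alpha_7, alpha_8, alpha_9} form a chain of 5 nodes with a double edge at one end; the terminal node there is the unique long simple root (C_5). A semisimple Lie algebra decomposes uniquely as the direct sum of simple ideals, one per connected component of its Dynkin diagram, so g ≅ A_4 ⊕ C_5 (dimension 24 + 55 = 79).

A_4 (sl(5)) ⊕ C_5 (sp(10))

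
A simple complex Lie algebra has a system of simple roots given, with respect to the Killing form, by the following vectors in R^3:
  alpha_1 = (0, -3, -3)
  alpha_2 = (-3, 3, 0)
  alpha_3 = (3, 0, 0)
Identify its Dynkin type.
type B_3

Compute the Cartan integers a_ij = 2(alpha_i, alpha_j)/(alpha_j, alpha_j); the resulting 3x3 Cartan matrix is
[[2, -1, 0], [-1, 2, -2], [0, -1, 2]].
The roots have two lengths (squared-length ratio 2:1); the short ones are alpha_{3}. The associated Dynkin diagram is a chain of 3 nodes with a double edge at one end; the terminal node there is the unique short simple root (B_3), so the type is B_3 (the algebra so(7)).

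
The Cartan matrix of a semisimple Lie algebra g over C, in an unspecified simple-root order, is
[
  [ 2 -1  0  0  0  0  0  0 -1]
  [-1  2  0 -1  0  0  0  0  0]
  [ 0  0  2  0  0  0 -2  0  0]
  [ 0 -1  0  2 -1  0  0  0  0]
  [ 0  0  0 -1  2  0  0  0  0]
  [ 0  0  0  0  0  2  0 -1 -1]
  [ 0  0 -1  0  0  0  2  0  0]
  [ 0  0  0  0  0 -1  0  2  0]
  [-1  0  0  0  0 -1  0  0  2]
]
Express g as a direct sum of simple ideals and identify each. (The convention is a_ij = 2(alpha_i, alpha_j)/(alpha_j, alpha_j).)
A7 + B2

The diagram associated to this matrix has two connected components: the simple roots {alpha_1, alpha_2, alpha_4, alpha_5, alpha_6, alpha_8, alpha_9} form a chain of 7 nodes with single edges (A_7), and {alpha_3, alpha_7} form a chain of 2 nodes with a double edge at one end; the terminal node there is the unique short simple root (B_2). A semisimple Lie algebra decomposes uniquely as the direct sum of simple ideals, one per connected component of its Dynkin diagram, so g ≅ A_7 ⊕ B_2 (dimension 63 + 10 = 73).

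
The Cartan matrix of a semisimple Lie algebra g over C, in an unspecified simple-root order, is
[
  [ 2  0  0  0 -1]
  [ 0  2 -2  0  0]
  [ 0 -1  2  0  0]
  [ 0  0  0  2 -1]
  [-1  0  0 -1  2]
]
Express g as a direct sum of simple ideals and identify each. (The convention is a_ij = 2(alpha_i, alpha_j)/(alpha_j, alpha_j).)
A_3 ⊕ B_2

The diagram associated to this matrix has two connected components: the simple roots {alpha_1, alpha_4, alpha_5} form a chain of 3 nodes with single edges (A_3), and {alpha_2, alpha_3} form a chain of 2 nodes with a double edge at one end; the terminal node there is the unique short simple root (B_2). A semisimple Lie algebra decomposes uniquely as the direct sum of simple ideals, one per connected component of its Dynkin diagram, so g ≅ A_3 ⊕ B_2 (dimension 15 + 10 = 25).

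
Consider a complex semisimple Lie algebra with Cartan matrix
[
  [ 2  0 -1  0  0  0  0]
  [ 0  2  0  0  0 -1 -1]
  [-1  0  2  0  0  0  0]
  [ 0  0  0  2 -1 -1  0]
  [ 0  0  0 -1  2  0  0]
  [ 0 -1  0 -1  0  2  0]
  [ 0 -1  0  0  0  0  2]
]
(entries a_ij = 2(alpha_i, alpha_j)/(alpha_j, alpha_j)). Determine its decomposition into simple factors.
The diagram associated to this matrix has two connected components: the simple roots {alpha_1, alpha_3} form a chain of 2 nodes with single edges (A_2), and {alpha_2, alpha_4, alpha_5, alpha_6, alpha_7} form a chain of 5 nodes with single edges (A_5). A semisimple Lie algebra decomposes uniquely as the direct sum of simple ideals, one per connected component of its Dynkin diagram, so g ≅ A_2 ⊕ A_5 (dimension 8 + 35 = 43).

A_2 + A_5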